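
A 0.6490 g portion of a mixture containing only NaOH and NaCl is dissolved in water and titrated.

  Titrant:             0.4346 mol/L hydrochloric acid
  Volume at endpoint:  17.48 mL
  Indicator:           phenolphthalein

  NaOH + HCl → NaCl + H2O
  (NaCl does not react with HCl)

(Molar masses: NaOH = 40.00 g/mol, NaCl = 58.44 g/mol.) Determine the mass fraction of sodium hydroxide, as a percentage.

n(HCl) = 0.01748 × 0.4346 = 7.597 × 10^-3 mol
Let x = n(NaOH), y = n(NaCl).
Titrant: 1x = 7.597 × 10^-3;  mass: 40.00x + 58.44y = 0.6490
Solving, x = 7.597 × 10^-3 mol, y = 5.906 × 10^-3 mol
mass of NaOH = 7.597 × 10^-3 × 40.00 = 0.3039 g
% NaOH = 0.3039 / 0.6490 × 100 = 46.82 %

46.82 %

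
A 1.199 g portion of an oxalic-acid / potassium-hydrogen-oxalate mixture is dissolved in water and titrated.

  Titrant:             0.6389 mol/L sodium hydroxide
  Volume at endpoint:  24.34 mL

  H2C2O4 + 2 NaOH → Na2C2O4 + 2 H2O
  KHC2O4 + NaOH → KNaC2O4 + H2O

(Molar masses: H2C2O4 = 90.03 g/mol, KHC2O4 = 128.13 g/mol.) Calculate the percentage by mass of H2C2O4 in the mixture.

n(NaOH) = 0.02434 × 0.6389 = 0.01555 mol
Let x = n(H2C2O4), y = n(KHC2O4).
Titrant: 2x + 1y = 0.01555;  mass: 90.03x + 128.13y = 1.199
Solving, x = 4.774 × 10^-3 mol, y = 6.003 × 10^-3 mol
mass of H2C2O4 = 4.774 × 10^-3 × 90.03 = 0.4298 g
% H2C2O4 = 0.4298 / 1.199 × 100 = 35.84 %

35.84 %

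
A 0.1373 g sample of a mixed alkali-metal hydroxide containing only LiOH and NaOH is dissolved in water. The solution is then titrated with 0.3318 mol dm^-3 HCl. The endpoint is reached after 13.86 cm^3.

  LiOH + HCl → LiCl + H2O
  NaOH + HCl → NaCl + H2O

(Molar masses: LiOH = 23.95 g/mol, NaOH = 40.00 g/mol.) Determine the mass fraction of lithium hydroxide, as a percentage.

50.70 %

n(HCl) = 0.01386 × 0.3318 = 4.599 × 10^-3 mol
Let x = n(LiOH), y = n(NaOH).
Titrant: 1x + 1y = 4.599 × 10^-3;  mass: 23.95x + 40.00y = 0.1373
Solving, x = 2.907 × 10^-3 mol, y = 1.692 × 10^-3 mol
mass of LiOH = 2.907 × 10^-3 × 23.95 = 0.06961 g
% LiOH = 0.06961 / 0.1373 × 100 = 50.70 %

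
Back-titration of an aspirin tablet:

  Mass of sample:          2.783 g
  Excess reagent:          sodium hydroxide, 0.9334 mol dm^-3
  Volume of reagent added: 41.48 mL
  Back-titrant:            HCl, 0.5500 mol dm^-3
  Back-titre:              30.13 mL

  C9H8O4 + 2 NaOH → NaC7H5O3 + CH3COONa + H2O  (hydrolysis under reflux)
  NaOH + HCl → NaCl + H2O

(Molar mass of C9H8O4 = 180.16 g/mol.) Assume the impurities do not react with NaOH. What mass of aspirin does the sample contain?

n(NaOH) added = 0.04148 × 0.9334 = 0.03872 mol
n(HCl) used in back-titration = 0.03013 × 0.5500 = 0.01657 mol
n(NaOH) left over = 0.01657 mol (1:1 ratio)
n(NaOH) consumed by analyte = 0.03872 − 0.01657 = 0.02215 mol
From the 1:2 ratio, n(C9H8O4) = 1/2 × 0.02215 = 0.01107 mol
mass of C9H8O4 = 0.01107 × 180.16 = 1.995 g

1.995 g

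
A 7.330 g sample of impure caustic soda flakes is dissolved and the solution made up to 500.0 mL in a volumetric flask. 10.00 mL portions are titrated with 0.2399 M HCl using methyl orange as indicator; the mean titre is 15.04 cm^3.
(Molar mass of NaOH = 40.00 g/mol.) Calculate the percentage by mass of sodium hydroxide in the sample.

98.45 %

NaOH + HCl → NaCl + H2O
n(HCl) per titration = 0.01504 × 0.2399 = 3.608 × 10^-3 mol
n(NaOH) in each aliquot = 3.608 × 10^-3 mol (1:1 ratio)
n(NaOH) in the whole flask = 3.608 × 10^-3 × 500.0/10.00 = 0.1804 mol
mass of NaOH = 0.1804 × 40.00 = 7.216 g
% NaOH = 7.216 / 7.330 × 100 = 98.45 %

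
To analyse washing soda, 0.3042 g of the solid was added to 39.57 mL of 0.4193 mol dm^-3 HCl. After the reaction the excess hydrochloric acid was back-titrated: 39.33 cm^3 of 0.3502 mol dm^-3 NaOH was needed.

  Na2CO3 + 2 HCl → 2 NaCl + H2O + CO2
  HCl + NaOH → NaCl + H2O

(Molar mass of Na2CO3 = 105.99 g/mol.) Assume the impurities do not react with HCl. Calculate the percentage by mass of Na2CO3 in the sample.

n(HCl) added = 0.03957 × 0.4193 = 0.01659 mol
n(NaOH) used in back-titration = 0.03933 × 0.3502 = 0.01377 mol
n(HCl) left over = 0.01377 mol (1:1 ratio)
n(HCl) consumed by analyte = 0.01659 − 0.01377 = 2.818 × 10^-3 mol
From the 1:2 ratio, n(Na2CO3) = 1/2 × 2.818 × 10^-3 = 1.409 × 10^-3 mol
mass of Na2CO3 = 1.409 × 10^-3 × 105.99 = 0.1494 g
% Na2CO3 = 0.1494 / 0.3042 × 100 = 49.10 %

49.10 %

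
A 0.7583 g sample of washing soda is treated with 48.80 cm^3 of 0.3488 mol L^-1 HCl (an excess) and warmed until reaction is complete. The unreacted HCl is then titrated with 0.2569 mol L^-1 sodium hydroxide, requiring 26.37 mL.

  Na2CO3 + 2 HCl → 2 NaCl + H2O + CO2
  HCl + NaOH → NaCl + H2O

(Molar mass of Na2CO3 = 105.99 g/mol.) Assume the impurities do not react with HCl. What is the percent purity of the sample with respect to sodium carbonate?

n(HCl) added = 0.04880 × 0.3488 = 0.01702 mol
n(NaOH) used in back-titration = 0.02637 × 0.2569 = 6.774 × 10^-3 mol
n(HCl) left over = 6.774 × 10^-3 mol (1:1 ratio)
n(HCl) consumed by analyte = 0.01702 − 6.774 × 10^-3 = 0.01025 mol
From the 1:2 ratio, n(Na2CO3) = 1/2 × 0.01025 = 5.123 × 10^-3 mol
mass of Na2CO3 = 5.123 × 10^-3 × 105.99 = 0.5430 g
% Na2CO3 = 0.5430 / 0.7583 × 100 = 71.61 %

71.61 %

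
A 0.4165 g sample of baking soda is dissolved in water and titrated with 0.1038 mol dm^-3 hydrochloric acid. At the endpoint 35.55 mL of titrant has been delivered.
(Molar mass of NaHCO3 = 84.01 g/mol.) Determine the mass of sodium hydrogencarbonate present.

0.3100 g

NaHCO3 + HCl → NaCl + H2O + CO2
n(HCl) = 0.03555 L × 0.1038 mol/L = 3.690 × 10^-3 mol
n(NaHCO3) = 3.690 × 10^-3 mol (1:1 ratio)
mass of NaHCO3 = 3.690 × 10^-3 × 84.01 g/mol = 0.3100 g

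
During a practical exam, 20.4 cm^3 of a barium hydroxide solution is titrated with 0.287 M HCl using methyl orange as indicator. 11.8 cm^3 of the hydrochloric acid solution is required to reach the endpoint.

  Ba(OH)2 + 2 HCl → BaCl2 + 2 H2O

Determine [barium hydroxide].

0.0830 M

n(HCl) = 0.0118 L × 0.287 mol/L = 3.39 × 10^-3 mol
From the 1:2 mole ratio, n(Ba(OH)2) = 1/2 × 3.39 × 10^-3 = 1.69 × 10^-3 mol
[Ba(OH)2] = 1.69 × 10^-3 mol / 0.0204 L = 0.0830 mol/L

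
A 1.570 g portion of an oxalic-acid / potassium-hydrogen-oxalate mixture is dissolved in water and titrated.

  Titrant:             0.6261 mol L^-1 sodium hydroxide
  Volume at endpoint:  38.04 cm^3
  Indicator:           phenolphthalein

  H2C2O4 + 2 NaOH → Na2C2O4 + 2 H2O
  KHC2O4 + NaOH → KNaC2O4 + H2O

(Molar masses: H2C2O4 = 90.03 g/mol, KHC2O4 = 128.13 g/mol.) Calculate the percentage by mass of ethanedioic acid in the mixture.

n(NaOH) = 0.03804 × 0.6261 = 0.02382 mol
Let x = n(H2C2O4), y = n(KHC2O4).
Titrant: 2x + 1y = 0.02382;  mass: 90.03x + 128.13y = 1.570
Solving, x = 8.913 × 10^-3 mol, y = 5.990 × 10^-3 mol
mass of H2C2O4 = 8.913 × 10^-3 × 90.03 = 0.8025 g
% H2C2O4 = 0.8025 / 1.570 × 100 = 51.11 %

51.11 %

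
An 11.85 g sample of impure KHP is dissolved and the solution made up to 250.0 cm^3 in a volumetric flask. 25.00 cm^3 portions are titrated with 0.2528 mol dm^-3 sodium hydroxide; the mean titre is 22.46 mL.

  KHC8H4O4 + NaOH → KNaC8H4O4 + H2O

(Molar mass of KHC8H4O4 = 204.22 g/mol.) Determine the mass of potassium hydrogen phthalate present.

11.60 g

n(NaOH) per titration = 0.02246 × 0.2528 = 5.678 × 10^-3 mol
n(KHC8H4O4) in each aliquot = 5.678 × 10^-3 mol (1:1 ratio)
n(KHC8H4O4) in the whole flask = 5.678 × 10^-3 × 250.0/25.00 = 0.05678 mol
mass of KHC8H4O4 = 0.05678 × 204.22 = 11.60 g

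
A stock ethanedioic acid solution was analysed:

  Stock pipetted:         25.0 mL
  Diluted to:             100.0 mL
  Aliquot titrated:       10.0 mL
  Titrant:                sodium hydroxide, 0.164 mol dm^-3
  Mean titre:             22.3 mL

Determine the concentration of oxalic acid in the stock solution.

H2C2O4 + 2 NaOH → Na2C2O4 + 2 H2O
n(NaOH) = 0.0223 × 0.164 = 3.66 × 10^-3 mol
From the 1:2 ratio, n(H2C2O4) in the aliquot = 1/2 × 3.66 × 10^-3 = 1.83 × 10^-3 mol
[H2C2O4]_dilute = 1.83 × 10^-3 / 0.0100 = 0.183 mol/L
Dilution factor = 100.0 / 25.0 = 4.000
[H2C2O4]_stock = 0.183 × 4.000 = 0.731 mol/L

0.731 mol/L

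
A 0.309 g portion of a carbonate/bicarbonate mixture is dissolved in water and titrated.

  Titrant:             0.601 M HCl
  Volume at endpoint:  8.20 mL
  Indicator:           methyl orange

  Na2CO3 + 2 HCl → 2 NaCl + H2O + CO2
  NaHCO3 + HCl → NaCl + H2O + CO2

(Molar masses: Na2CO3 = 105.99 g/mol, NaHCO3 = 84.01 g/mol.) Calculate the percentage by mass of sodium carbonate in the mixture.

n(HCl) = 0.00820 × 0.601 = 4.93 × 10^-3 mol
Let x = n(Na2CO3), y = n(NaHCO3).
Titrant: 2x + 1y = 4.93 × 10^-3;  mass: 105.99x + 84.01y = 0.309
Solving, x = 1.69 × 10^-3 mol, y = 1.54 × 10^-3 mol
mass of Na2CO3 = 1.69 × 10^-3 × 105.99 = 0.179 g
% Na2CO3 = 0.179 / 0.309 × 100 = 58.1 %

58.1 %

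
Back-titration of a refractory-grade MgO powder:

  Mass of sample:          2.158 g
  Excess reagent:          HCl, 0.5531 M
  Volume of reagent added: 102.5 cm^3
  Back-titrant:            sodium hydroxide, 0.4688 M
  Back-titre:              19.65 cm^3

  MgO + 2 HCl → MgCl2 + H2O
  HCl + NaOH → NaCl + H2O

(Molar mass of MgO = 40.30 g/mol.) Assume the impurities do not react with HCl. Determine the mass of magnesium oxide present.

0.9567 g

n(HCl) added = 0.1025 × 0.5531 = 0.05669 mol
n(NaOH) used in back-titration = 0.01965 × 0.4688 = 9.212 × 10^-3 mol
n(HCl) left over = 9.212 × 10^-3 mol (1:1 ratio)
n(HCl) consumed by analyte = 0.05669 − 9.212 × 10^-3 = 0.04748 mol
From the 1:2 ratio, n(MgO) = 1/2 × 0.04748 = 0.02374 mol
mass of MgO = 0.02374 × 40.30 = 0.9567 g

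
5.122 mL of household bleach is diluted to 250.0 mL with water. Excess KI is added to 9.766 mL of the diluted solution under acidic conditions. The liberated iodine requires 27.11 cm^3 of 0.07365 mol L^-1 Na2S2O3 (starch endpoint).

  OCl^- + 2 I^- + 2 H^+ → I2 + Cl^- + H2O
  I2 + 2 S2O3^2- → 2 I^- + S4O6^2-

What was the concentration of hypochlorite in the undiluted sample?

n(S2O3^2-) = 0.02711 × 0.07365 = 1.997 × 10^-3 mol
n(I2) = n(S2O3^2-)/2 = 9.983 × 10^-4 mol
n(OCl^-) in the aliquot = 9.983 × 10^-4 mol (1:1 ratio)
[OCl^-]_dilute = 9.983 × 10^-4 / 0.009766 = 0.1022 mol/L
[OCl^-]_original = 0.1022 × 250.0/5.122 = 4.989 mol/L

4.989 mol/L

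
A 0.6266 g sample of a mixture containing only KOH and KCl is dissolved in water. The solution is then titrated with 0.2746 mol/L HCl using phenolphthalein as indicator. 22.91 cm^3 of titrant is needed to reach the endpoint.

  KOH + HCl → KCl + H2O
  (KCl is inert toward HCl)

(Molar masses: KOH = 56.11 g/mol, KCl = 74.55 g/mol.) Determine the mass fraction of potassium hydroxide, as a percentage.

n(HCl) = 0.02291 × 0.2746 = 6.291 × 10^-3 mol
Let x = n(KOH), y = n(KCl).
Titrant: 1x = 6.291 × 10^-3;  mass: 56.11x + 74.55y = 0.6266
Solving, x = 6.291 × 10^-3 mol, y = 3.670 × 10^-3 mol
mass of KOH = 6.291 × 10^-3 × 56.11 = 0.3530 g
% KOH = 0.3530 / 0.6266 × 100 = 56.33 %

56.33 %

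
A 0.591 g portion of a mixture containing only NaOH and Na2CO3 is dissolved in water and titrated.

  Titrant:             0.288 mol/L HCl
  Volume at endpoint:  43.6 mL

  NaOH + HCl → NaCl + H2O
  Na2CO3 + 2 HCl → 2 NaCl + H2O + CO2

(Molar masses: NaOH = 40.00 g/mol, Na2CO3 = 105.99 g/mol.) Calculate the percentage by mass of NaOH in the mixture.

38.8 %

n(HCl) = 0.0436 × 0.288 = 0.0126 mol
Let x = n(NaOH), y = n(Na2CO3).
Titrant: 1x + 2y = 0.0126;  mass: 40.00x + 105.99y = 0.591
Solving, x = 5.73 × 10^-3 mol, y = 3.41 × 10^-3 mol
mass of NaOH = 5.73 × 10^-3 × 40.00 = 0.229 g
% NaOH = 0.229 / 0.591 × 100 = 38.8 %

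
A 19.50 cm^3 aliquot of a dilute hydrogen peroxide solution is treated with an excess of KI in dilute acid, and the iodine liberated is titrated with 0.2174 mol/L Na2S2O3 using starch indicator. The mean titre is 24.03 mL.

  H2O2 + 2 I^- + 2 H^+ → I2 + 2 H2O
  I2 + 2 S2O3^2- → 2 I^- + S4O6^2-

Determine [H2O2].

n(S2O3^2-) = 0.02403 × 0.2174 = 5.224 × 10^-3 mol
n(I2) = n(S2O3^2-)/2 = 2.612 × 10^-3 mol
n(H2O2) in the aliquot = 2.612 × 10^-3 mol (1:1 ratio)
[H2O2] = 2.612 × 10^-3 / 0.01950 = 0.1340 mol/L

0.1340 mol/L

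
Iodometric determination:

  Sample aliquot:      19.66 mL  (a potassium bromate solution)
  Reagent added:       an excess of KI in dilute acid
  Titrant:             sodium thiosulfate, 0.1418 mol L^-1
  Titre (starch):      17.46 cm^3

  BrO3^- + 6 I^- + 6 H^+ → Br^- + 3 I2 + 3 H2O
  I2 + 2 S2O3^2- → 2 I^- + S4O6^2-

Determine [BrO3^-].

0.02099 mol/L

n(S2O3^2-) = 0.01746 × 0.1418 = 2.476 × 10^-3 mol
n(I2) = n(S2O3^2-)/2 = 1.238 × 10^-3 mol
From the 1:3 ratio, n(BrO3^-) in the aliquot = 1/3 × 1.238 × 10^-3 = 4.126 × 10^-4 mol
[BrO3^-] = 4.126 × 10^-4 / 0.01966 = 0.02099 mol/L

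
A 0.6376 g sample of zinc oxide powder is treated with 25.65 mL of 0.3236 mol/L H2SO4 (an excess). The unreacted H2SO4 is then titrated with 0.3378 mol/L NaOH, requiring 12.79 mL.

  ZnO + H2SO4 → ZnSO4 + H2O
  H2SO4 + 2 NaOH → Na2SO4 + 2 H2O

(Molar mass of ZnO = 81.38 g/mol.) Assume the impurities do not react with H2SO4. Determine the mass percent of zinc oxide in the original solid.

78.37 %

n(H2SO4) added = 0.02565 × 0.3236 = 8.300 × 10^-3 mol
n(NaOH) used in back-titration = 0.01279 × 0.3378 = 4.320 × 10^-3 mol
From the 1:2 ratio, n(H2SO4) left over = 1/2 × 4.320 × 10^-3 = 2.160 × 10^-3 mol
n(H2SO4) consumed by analyte = 8.300 × 10^-3 − 2.160 × 10^-3 = 6.140 × 10^-3 mol
n(ZnO) = 6.140 × 10^-3 mol (1:1 ratio)
mass of ZnO = 6.140 × 10^-3 × 81.38 = 0.4997 g
% ZnO = 0.4997 / 0.6376 × 100 = 78.37 %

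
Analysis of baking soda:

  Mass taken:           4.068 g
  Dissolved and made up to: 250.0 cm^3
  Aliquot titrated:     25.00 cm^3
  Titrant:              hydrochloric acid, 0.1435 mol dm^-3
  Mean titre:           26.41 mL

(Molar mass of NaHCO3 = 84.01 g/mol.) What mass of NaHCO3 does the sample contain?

NaHCO3 + HCl → NaCl + H2O + CO2
n(HCl) per titration = 0.02641 × 0.1435 = 3.790 × 10^-3 mol
n(NaHCO3) in each aliquot = 3.790 × 10^-3 mol (1:1 ratio)
n(NaHCO3) in the whole flask = 3.790 × 10^-3 × 250.0/25.00 = 0.03790 mol
mass of NaHCO3 = 0.03790 × 84.01 = 3.184 g

3.184 g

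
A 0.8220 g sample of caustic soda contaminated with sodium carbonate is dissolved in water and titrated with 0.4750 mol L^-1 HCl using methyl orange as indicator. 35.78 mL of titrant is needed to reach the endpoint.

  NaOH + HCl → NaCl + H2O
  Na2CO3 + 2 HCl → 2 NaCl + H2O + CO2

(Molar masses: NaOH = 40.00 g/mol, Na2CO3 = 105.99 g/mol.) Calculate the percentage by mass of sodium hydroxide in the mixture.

n(HCl) = 0.03578 × 0.4750 = 0.01700 mol
Let x = n(NaOH), y = n(Na2CO3).
Titrant: 1x + 2y = 0.01700;  mass: 40.00x + 105.99y = 0.8220
Solving, x = 6.054 × 10^-3 mol, y = 5.471 × 10^-3 mol
mass of NaOH = 6.054 × 10^-3 × 40.00 = 0.2422 g
% NaOH = 0.2422 / 0.8220 × 100 = 29.46 %

29.46 %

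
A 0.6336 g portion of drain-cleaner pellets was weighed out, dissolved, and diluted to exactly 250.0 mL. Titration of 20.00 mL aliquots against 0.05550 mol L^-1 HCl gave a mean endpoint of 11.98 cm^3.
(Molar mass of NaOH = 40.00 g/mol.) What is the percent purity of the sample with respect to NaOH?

NaOH + HCl → NaCl + H2O
n(HCl) per titration = 0.01198 × 0.05550 = 6.649 × 10^-4 mol
n(NaOH) in each aliquot = 6.649 × 10^-4 mol (1:1 ratio)
n(NaOH) in the whole flask = 6.649 × 10^-4 × 250.0/20.00 = 8.311 × 10^-3 mol
mass of NaOH = 8.311 × 10^-3 × 40.00 = 0.3324 g
% NaOH = 0.3324 / 0.6336 × 100 = 52.47 %

52.47 %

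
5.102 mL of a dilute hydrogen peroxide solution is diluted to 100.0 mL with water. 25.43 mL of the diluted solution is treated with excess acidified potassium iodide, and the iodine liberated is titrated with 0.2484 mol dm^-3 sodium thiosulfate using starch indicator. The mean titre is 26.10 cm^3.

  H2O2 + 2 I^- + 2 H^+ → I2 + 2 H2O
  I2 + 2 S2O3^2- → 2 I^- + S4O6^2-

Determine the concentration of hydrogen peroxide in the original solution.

n(S2O3^2-) = 0.02610 × 0.2484 = 6.483 × 10^-3 mol
n(I2) = n(S2O3^2-)/2 = 3.242 × 10^-3 mol
n(H2O2) in the aliquot = 3.242 × 10^-3 mol (1:1 ratio)
[H2O2]_dilute = 3.242 × 10^-3 / 0.02543 = 0.1275 mol/L
[H2O2]_original = 0.1275 × 100.0/5.102 = 2.498 mol/L

2.498 mol/L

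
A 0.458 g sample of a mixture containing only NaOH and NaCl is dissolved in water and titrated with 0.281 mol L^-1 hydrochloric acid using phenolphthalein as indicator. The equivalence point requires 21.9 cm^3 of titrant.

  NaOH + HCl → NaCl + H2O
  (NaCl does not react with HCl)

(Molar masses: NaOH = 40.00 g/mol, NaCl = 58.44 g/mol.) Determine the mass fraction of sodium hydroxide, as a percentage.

n(HCl) = 0.0219 × 0.281 = 6.15 × 10^-3 mol
Let x = n(NaOH), y = n(NaCl).
Titrant: 1x = 6.15 × 10^-3;  mass: 40.00x + 58.44y = 0.458
Solving, x = 6.15 × 10^-3 mol, y = 3.62 × 10^-3 mol
mass of NaOH = 6.15 × 10^-3 × 40.00 = 0.246 g
% NaOH = 0.246 / 0.458 × 100 = 53.7 %

53.7 %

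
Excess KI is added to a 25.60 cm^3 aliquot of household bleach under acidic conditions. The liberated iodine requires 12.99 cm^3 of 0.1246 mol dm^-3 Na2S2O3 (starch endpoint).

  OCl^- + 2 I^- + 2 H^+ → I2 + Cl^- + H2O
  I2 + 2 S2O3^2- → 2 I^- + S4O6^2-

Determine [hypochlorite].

n(S2O3^2-) = 0.01299 × 0.1246 = 1.619 × 10^-3 mol
n(I2) = n(S2O3^2-)/2 = 8.093 × 10^-4 mol
n(OCl^-) in the aliquot = 8.093 × 10^-4 mol (1:1 ratio)
[OCl^-] = 8.093 × 10^-4 / 0.02560 = 0.03161 mol/L

0.03161 mol/L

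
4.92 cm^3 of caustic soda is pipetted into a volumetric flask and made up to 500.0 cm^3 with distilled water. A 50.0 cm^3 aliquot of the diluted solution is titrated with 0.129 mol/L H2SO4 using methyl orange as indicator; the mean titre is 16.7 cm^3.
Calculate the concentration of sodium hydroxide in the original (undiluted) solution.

2 NaOH + H2SO4 → Na2SO4 + 2 H2O
n(H2SO4) = 0.0167 × 0.129 = 2.15 × 10^-3 mol
From the 2:1 ratio, n(NaOH) in the aliquot = 2/1 × 2.15 × 10^-3 = 4.31 × 10^-3 mol
[NaOH]_dilute = 4.31 × 10^-3 / 0.0500 = 0.0862 mol/L
Dilution factor = 500.0 / 4.92 = 101.6
[NaOH]_stock = 0.0862 × 101.6 = 8.76 mol/L

8.76 mol/L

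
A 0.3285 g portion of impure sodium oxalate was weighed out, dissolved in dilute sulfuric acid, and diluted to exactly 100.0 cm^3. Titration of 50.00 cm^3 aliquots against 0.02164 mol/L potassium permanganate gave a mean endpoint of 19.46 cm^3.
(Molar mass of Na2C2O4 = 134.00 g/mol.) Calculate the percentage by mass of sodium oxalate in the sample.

85.89 %

2 MnO4^- + 5 C2O4^2- + 16 H^+ → 2 Mn^2+ + 10 CO2 + 8 H2O
n(KMnO4) per titration = 0.01946 × 0.02164 = 4.211 × 10^-4 mol
From the 5:2 ratio, n(Na2C2O4) in each aliquot = 5/2 × 4.211 × 10^-4 = 1.053 × 10^-3 mol
n(Na2C2O4) in the whole flask = 1.053 × 10^-3 × 100.0/50.00 = 2.106 × 10^-3 mol
mass of Na2C2O4 = 2.106 × 10^-3 × 134.00 = 0.2821 g
% Na2C2O4 = 0.2821 / 0.3285 × 100 = 85.89 %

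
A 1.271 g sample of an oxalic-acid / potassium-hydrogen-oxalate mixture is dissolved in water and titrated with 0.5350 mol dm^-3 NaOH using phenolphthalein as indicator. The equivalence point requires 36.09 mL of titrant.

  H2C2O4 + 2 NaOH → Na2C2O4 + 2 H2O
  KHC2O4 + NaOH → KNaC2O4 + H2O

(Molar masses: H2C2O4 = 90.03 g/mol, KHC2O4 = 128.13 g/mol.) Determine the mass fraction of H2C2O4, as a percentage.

51.26 %

n(NaOH) = 0.03609 × 0.5350 = 0.01931 mol
Let x = n(H2C2O4), y = n(KHC2O4).
Titrant: 2x + 1y = 0.01931;  mass: 90.03x + 128.13y = 1.271
Solving, x = 7.237 × 10^-3 mol, y = 4.835 × 10^-3 mol
mass of H2C2O4 = 7.237 × 10^-3 × 90.03 = 0.6515 g
% H2C2O4 = 0.6515 / 1.271 × 100 = 51.26 %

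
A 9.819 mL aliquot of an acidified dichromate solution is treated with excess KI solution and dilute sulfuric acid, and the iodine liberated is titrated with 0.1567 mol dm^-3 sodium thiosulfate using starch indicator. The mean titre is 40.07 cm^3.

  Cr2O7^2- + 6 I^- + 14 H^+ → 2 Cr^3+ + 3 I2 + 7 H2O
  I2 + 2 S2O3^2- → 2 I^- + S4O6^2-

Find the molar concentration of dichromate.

n(S2O3^2-) = 0.04007 × 0.1567 = 6.279 × 10^-3 mol
n(I2) = n(S2O3^2-)/2 = 3.139 × 10^-3 mol
From the 1:3 ratio, n(Cr2O7^2-) in the aliquot = 1/3 × 3.139 × 10^-3 = 1.046 × 10^-3 mol
[Cr2O7^2-] = 1.046 × 10^-3 / 0.009819 = 0.1066 mol/L

0.1066 mol/L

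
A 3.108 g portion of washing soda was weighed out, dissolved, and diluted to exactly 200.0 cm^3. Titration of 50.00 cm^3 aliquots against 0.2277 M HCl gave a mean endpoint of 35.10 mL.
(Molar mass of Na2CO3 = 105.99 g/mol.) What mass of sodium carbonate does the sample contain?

Na2CO3 + 2 HCl → 2 NaCl + H2O + CO2
n(HCl) per titration = 0.03510 × 0.2277 = 7.992 × 10^-3 mol
From the 1:2 ratio, n(Na2CO3) in each aliquot = 1/2 × 7.992 × 10^-3 = 3.996 × 10^-3 mol
n(Na2CO3) in the whole flask = 3.996 × 10^-3 × 200.0/50.00 = 0.01598 mol
mass of Na2CO3 = 0.01598 × 105.99 = 1.694 g

1.694 g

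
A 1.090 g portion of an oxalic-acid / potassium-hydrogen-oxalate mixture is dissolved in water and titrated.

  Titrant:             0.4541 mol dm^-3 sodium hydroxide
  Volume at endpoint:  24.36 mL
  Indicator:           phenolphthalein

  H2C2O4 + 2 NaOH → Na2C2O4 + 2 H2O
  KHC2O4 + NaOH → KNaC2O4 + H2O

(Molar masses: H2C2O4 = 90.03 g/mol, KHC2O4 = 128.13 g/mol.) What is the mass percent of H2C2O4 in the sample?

n(NaOH) = 0.02436 × 0.4541 = 0.01106 mol
Let x = n(H2C2O4), y = n(KHC2O4).
Titrant: 2x + 1y = 0.01106;  mass: 90.03x + 128.13y = 1.090
Solving, x = 1.969 × 10^-3 mol, y = 7.123 × 10^-3 mol
mass of H2C2O4 = 1.969 × 10^-3 × 90.03 = 0.1773 g
% H2C2O4 = 0.1773 / 1.090 × 100 = 16.27 %

16.27 %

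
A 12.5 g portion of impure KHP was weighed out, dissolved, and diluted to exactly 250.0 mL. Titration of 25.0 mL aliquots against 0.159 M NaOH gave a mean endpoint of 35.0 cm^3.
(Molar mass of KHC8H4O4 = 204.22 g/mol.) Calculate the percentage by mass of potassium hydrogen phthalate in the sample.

90.9 %

KHC8H4O4 + NaOH → KNaC8H4O4 + H2O
n(NaOH) per titration = 0.0350 × 0.159 = 5.57 × 10^-3 mol
n(KHC8H4O4) in each aliquot = 5.57 × 10^-3 mol (1:1 ratio)
n(KHC8H4O4) in the whole flask = 5.57 × 10^-3 × 250.0/25.0 = 0.0557 mol
mass of KHC8H4O4 = 0.0557 × 204.22 = 11.4 g
% KHC8H4O4 = 11.4 / 12.5 × 100 = 90.9 %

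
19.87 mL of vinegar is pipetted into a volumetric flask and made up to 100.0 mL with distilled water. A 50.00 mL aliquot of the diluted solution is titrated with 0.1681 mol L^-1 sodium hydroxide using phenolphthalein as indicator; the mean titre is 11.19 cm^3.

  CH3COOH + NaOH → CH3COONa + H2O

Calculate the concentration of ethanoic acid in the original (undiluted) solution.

0.1893 mol/L

n(NaOH) = 0.01119 × 0.1681 = 1.881 × 10^-3 mol
n(CH3COOH) in the aliquot = 1.881 × 10^-3 mol (1:1 ratio)
[CH3COOH]_dilute = 1.881 × 10^-3 / 0.05000 = 0.03762 mol/L
Dilution factor = 100.0 / 19.87 = 5.033
[CH3COOH]_stock = 0.03762 × 5.033 = 0.1893 mol/L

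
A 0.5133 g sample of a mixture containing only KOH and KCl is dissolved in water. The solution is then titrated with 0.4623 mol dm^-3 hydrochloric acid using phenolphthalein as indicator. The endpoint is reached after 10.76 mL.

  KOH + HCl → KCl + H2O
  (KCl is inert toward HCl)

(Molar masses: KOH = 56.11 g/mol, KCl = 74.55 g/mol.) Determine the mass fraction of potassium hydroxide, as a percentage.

n(HCl) = 0.01076 × 0.4623 = 4.974 × 10^-3 mol
Let x = n(KOH), y = n(KCl).
Titrant: 1x = 4.974 × 10^-3;  mass: 56.11x + 74.55y = 0.5133
Solving, x = 4.974 × 10^-3 mol, y = 3.141 × 10^-3 mol
mass of KOH = 4.974 × 10^-3 × 56.11 = 0.2791 g
% KOH = 0.2791 / 0.5133 × 100 = 54.38 %

54.38 %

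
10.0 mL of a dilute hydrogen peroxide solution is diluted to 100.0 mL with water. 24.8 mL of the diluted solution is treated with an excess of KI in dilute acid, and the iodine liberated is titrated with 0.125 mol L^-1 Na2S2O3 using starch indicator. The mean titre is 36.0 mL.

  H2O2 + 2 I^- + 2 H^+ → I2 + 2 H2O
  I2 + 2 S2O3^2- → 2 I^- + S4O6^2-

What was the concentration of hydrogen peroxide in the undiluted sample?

0.907 mol/L

n(S2O3^2-) = 0.0360 × 0.125 = 4.50 × 10^-3 mol
n(I2) = n(S2O3^2-)/2 = 2.25 × 10^-3 mol
n(H2O2) in the aliquot = 2.25 × 10^-3 mol (1:1 ratio)
[H2O2]_dilute = 2.25 × 10^-3 / 0.0248 = 0.0907 mol/L
[H2O2]_original = 0.0907 × 100.0/10.0 = 0.907 mol/L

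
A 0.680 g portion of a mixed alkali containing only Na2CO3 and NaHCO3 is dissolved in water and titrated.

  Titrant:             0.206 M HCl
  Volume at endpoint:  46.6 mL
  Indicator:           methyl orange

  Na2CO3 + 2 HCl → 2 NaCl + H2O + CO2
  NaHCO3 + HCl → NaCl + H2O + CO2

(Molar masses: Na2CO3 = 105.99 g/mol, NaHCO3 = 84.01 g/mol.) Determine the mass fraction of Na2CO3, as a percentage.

31.8 %

n(HCl) = 0.0466 × 0.206 = 9.60 × 10^-3 mol
Let x = n(Na2CO3), y = n(NaHCO3).
Titrant: 2x + 1y = 9.60 × 10^-3;  mass: 105.99x + 84.01y = 0.680
Solving, x = 2.04 × 10^-3 mol, y = 5.52 × 10^-3 mol
mass of Na2CO3 = 2.04 × 10^-3 × 105.99 = 0.216 g
% Na2CO3 = 0.216 / 0.680 × 100 = 31.8 %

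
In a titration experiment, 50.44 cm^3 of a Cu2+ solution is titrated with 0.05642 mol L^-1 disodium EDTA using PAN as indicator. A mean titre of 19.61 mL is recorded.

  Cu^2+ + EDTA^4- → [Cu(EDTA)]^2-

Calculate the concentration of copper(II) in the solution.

0.02193 mol/L

n(EDTA) = 0.01961 L × 0.05642 mol/L = 1.106 × 10^-3 mol
n(Cu2+) = 1.106 × 10^-3 mol (1:1 mole ratio)
[Cu2+] = 1.106 × 10^-3 mol / 0.05044 L = 0.02193 mol/L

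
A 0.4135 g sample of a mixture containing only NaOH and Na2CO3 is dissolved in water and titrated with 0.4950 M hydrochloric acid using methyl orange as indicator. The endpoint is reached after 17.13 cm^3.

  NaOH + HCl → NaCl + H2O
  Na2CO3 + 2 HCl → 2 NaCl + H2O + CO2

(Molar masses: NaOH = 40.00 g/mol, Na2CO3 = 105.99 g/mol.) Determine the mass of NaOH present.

n(HCl) = 0.01713 × 0.4950 = 8.479 × 10^-3 mol
Let x = n(NaOH), y = n(Na2CO3).
Titrant: 1x + 2y = 8.479 × 10^-3;  mass: 40.00x + 105.99y = 0.4135
Solving, x = 2.760 × 10^-3 mol, y = 2.860 × 10^-3 mol
mass of NaOH = 2.760 × 10^-3 × 40.00 = 0.1104 g

0.1104 g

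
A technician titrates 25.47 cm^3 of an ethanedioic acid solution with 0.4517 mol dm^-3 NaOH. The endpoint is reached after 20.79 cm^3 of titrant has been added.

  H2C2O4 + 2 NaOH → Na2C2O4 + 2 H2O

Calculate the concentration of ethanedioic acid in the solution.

n(NaOH) = 0.02079 L × 0.4517 mol/L = 9.391 × 10^-3 mol
From the 1:2 mole ratio, n(H2C2O4) = 1/2 × 9.391 × 10^-3 = 4.695 × 10^-3 mol
[H2C2O4] = 4.695 × 10^-3 mol / 0.02547 L = 0.1844 mol/L

0.1844 mol/L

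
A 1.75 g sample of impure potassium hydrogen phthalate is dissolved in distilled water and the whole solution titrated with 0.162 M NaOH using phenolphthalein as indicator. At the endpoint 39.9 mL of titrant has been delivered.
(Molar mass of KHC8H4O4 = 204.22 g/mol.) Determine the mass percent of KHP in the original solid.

75.4 %

KHC8H4O4 + NaOH → KNaC8H4O4 + H2O
n(NaOH) = 0.0399 L × 0.162 mol/L = 6.46 × 10^-3 mol
n(KHC8H4O4) = 6.46 × 10^-3 mol (1:1 ratio)
mass of KHC8H4O4 = 6.46 × 10^-3 × 204.22 g/mol = 1.32 g
% KHC8H4O4 = 1.32 / 1.75 × 100 = 75.4 %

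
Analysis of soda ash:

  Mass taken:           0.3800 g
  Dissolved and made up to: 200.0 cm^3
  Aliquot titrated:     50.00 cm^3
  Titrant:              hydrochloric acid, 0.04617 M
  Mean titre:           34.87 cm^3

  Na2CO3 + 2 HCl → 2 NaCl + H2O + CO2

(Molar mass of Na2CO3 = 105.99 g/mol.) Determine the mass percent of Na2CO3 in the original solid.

89.81 %

n(HCl) per titration = 0.03487 × 0.04617 = 1.610 × 10^-3 mol
From the 1:2 ratio, n(Na2CO3) in each aliquot = 1/2 × 1.610 × 10^-3 = 8.050 × 10^-4 mol
n(Na2CO3) in the whole flask = 8.050 × 10^-4 × 200.0/50.00 = 3.220 × 10^-3 mol
mass of Na2CO3 = 3.220 × 10^-3 × 105.99 = 0.3413 g
% Na2CO3 = 0.3413 / 0.3800 × 100 = 89.81 %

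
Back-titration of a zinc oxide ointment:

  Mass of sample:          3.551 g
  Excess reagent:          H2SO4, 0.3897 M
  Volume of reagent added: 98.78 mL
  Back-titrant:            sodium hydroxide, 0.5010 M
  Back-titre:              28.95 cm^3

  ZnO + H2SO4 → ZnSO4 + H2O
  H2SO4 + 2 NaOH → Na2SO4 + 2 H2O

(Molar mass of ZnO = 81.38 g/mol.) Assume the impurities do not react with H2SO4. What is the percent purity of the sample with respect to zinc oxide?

n(H2SO4) added = 0.09878 × 0.3897 = 0.03849 mol
n(NaOH) used in back-titration = 0.02895 × 0.5010 = 0.01450 mol
From the 1:2 ratio, n(H2SO4) left over = 1/2 × 0.01450 = 7.252 × 10^-3 mol
n(H2SO4) consumed by analyte = 0.03849 − 7.252 × 10^-3 = 0.03124 mol
n(ZnO) = 0.03124 mol (1:1 ratio)
mass of ZnO = 0.03124 × 81.38 = 2.543 g
% ZnO = 2.543 / 3.551 × 100 = 71.60 %

71.60 %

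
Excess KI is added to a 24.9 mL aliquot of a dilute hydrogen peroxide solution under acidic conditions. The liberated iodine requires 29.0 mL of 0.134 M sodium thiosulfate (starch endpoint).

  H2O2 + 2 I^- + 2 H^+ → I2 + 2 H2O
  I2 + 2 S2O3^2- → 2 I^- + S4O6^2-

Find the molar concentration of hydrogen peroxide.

0.0780 M

n(S2O3^2-) = 0.0290 × 0.134 = 3.89 × 10^-3 mol
n(I2) = n(S2O3^2-)/2 = 1.94 × 10^-3 mol
n(H2O2) in the aliquot = 1.94 × 10^-3 mol (1:1 ratio)
[H2O2] = 1.94 × 10^-3 / 0.0249 = 0.0780 mol/L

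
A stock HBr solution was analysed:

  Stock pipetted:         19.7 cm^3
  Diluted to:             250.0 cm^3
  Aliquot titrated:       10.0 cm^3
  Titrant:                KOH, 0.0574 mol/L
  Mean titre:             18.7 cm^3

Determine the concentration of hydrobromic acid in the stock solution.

1.36 mol/L

HBr + KOH → KBr + H2O
n(KOH) = 0.0187 × 0.0574 = 1.07 × 10^-3 mol
n(HBr) in the aliquot = 1.07 × 10^-3 mol (1:1 ratio)
[HBr]_dilute = 1.07 × 10^-3 / 0.0100 = 0.107 mol/L
Dilution factor = 250.0 / 19.7 = 12.69
[HBr]_stock = 0.107 × 12.69 = 1.36 mol/L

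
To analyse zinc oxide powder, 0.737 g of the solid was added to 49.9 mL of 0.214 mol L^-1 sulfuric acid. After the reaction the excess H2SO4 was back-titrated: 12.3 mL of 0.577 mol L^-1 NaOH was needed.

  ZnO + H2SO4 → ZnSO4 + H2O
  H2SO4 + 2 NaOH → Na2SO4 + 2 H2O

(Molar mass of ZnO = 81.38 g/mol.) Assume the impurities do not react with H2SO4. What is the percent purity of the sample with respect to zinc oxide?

78.7 %

n(H2SO4) added = 0.0499 × 0.214 = 0.0107 mol
n(NaOH) used in back-titration = 0.0123 × 0.577 = 7.10 × 10^-3 mol
From the 1:2 ratio, n(H2SO4) left over = 1/2 × 7.10 × 10^-3 = 3.55 × 10^-3 mol
n(H2SO4) consumed by analyte = 0.0107 − 3.55 × 10^-3 = 7.13 × 10^-3 mol
n(ZnO) = 7.13 × 10^-3 mol (1:1 ratio)
mass of ZnO = 7.13 × 10^-3 × 81.38 = 0.580 g
% ZnO = 0.580 / 0.737 × 100 = 78.7 %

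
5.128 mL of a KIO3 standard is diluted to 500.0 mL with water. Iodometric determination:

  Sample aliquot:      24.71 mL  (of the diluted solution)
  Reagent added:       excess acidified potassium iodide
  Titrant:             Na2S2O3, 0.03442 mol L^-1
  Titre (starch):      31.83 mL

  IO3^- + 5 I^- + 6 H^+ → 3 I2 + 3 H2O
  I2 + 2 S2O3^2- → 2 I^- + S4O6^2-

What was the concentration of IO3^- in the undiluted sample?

n(S2O3^2-) = 0.03183 × 0.03442 = 1.096 × 10^-3 mol
n(I2) = n(S2O3^2-)/2 = 5.478 × 10^-4 mol
From the 1:3 ratio, n(IO3^-) in the aliquot = 1/3 × 5.478 × 10^-4 = 1.826 × 10^-4 mol
[IO3^-]_dilute = 1.826 × 10^-4 / 0.02471 = 0.007390 mol/L
[IO3^-]_original = 0.007390 × 500.0/5.128 = 0.7205 mol/L

0.7205 mol/L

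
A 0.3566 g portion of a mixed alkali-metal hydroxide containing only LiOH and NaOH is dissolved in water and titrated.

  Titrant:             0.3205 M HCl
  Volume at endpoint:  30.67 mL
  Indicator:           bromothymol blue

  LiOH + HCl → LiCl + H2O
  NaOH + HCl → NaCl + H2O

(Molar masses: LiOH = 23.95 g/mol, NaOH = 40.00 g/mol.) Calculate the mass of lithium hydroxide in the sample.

0.05460 g

n(HCl) = 0.03067 × 0.3205 = 9.830 × 10^-3 mol
Let x = n(LiOH), y = n(NaOH).
Titrant: 1x + 1y = 9.830 × 10^-3;  mass: 23.95x + 40.00y = 0.3566
Solving, x = 2.280 × 10^-3 mol, y = 7.550 × 10^-3 mol
mass of LiOH = 2.280 × 10^-3 × 23.95 = 0.05460 g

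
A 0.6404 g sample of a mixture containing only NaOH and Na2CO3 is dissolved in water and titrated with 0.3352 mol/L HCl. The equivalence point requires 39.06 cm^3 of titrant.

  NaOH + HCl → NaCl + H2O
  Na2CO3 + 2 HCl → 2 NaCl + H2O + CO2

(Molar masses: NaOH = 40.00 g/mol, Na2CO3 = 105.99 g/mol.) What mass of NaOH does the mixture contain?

0.1646 g

n(HCl) = 0.03906 × 0.3352 = 0.01309 mol
Let x = n(NaOH), y = n(Na2CO3).
Titrant: 1x + 2y = 0.01309;  mass: 40.00x + 105.99y = 0.6404
Solving, x = 4.114 × 10^-3 mol, y = 4.490 × 10^-3 mol
mass of NaOH = 4.114 × 10^-3 × 40.00 = 0.1646 g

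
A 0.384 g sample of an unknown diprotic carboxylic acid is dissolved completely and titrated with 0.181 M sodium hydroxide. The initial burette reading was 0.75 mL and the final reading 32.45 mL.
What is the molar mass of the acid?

134 g/mol

n(NaOH) = 0.0317 L × 0.181 mol/L = 5.74 × 10^-3 mol
From the 1:2 ratio, n(H2A) = 1/2 × 5.74 × 10^-3 = 2.87 × 10^-3 mol
M = m / n = 0.384 g / 2.87 × 10^-3 mol = 134 g/mol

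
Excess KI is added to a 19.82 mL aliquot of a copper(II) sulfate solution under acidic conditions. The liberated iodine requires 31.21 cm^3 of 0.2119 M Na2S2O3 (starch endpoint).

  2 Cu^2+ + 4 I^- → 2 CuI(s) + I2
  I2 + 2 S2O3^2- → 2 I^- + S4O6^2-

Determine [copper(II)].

n(S2O3^2-) = 0.03121 × 0.2119 = 6.613 × 10^-3 mol
n(I2) = n(S2O3^2-)/2 = 3.307 × 10^-3 mol
From the 2:1 ratio, n(Cu2+) in the aliquot = 2/1 × 3.307 × 10^-3 = 6.613 × 10^-3 mol
[Cu2+] = 6.613 × 10^-3 / 0.01982 = 0.3337 mol/L

0.3337 M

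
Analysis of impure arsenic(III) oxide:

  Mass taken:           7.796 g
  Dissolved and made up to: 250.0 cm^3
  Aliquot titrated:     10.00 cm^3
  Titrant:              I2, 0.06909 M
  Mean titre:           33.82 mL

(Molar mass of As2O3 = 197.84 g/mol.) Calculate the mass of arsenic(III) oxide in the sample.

5.778 g

As2O3 + 2 I2 + 2 H2O → As2O5 + 4 HI
n(I2) per titration = 0.03382 × 0.06909 = 2.337 × 10^-3 mol
From the 1:2 ratio, n(As2O3) in each aliquot = 1/2 × 2.337 × 10^-3 = 1.168 × 10^-3 mol
n(As2O3) in the whole flask = 1.168 × 10^-3 × 250.0/10.00 = 0.02921 mol
mass of As2O3 = 0.02921 × 197.84 = 5.778 g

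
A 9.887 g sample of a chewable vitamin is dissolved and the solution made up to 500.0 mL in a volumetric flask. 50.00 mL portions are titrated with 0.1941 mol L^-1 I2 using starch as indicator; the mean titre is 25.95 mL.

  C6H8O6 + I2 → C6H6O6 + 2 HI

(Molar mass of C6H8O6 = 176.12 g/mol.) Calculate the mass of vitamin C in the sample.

n(I2) per titration = 0.02595 × 0.1941 = 5.037 × 10^-3 mol
n(C6H8O6) in each aliquot = 5.037 × 10^-3 mol (1:1 ratio)
n(C6H8O6) in the whole flask = 5.037 × 10^-3 × 500.0/50.00 = 0.05037 mol
mass of C6H8O6 = 0.05037 × 176.12 = 8.871 g

8.871 g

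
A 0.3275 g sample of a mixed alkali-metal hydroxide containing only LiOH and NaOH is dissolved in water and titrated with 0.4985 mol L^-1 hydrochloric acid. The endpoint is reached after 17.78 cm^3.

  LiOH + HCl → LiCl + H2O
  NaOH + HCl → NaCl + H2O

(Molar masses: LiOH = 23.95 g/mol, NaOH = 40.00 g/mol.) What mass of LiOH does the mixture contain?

n(HCl) = 0.01778 × 0.4985 = 8.863 × 10^-3 mol
Let x = n(LiOH), y = n(NaOH).
Titrant: 1x + 1y = 8.863 × 10^-3;  mass: 23.95x + 40.00y = 0.3275
Solving, x = 1.684 × 10^-3 mol, y = 7.179 × 10^-3 mol
mass of LiOH = 1.684 × 10^-3 × 23.95 = 0.04034 g

0.04034 g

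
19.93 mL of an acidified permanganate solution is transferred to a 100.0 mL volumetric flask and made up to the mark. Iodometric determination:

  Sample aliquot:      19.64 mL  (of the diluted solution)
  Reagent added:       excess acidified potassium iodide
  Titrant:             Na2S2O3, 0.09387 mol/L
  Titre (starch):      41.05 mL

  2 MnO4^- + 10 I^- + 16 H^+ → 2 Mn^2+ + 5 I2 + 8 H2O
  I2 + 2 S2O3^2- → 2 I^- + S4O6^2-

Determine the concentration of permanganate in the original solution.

0.1969 mol/L

n(S2O3^2-) = 0.04105 × 0.09387 = 3.853 × 10^-3 mol
n(I2) = n(S2O3^2-)/2 = 1.927 × 10^-3 mol
From the 2:5 ratio, n(MnO4^-) in the aliquot = 2/5 × 1.927 × 10^-3 = 7.707 × 10^-4 mol
[MnO4^-]_dilute = 7.707 × 10^-4 / 0.01964 = 0.03924 mol/L
[MnO4^-]_original = 0.03924 × 100.0/19.93 = 0.1969 mol/L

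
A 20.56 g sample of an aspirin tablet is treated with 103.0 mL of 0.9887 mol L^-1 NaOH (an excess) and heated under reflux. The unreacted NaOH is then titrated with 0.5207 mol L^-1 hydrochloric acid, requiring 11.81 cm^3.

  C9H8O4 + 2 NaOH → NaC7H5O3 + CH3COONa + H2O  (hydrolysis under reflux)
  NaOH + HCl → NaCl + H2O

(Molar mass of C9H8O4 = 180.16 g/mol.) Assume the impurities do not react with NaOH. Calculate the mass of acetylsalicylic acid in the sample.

n(NaOH) added = 0.1030 × 0.9887 = 0.1018 mol
n(HCl) used in back-titration = 0.01181 × 0.5207 = 6.149 × 10^-3 mol
n(NaOH) left over = 6.149 × 10^-3 mol (1:1 ratio)
n(NaOH) consumed by analyte = 0.1018 − 6.149 × 10^-3 = 0.09569 mol
From the 1:2 ratio, n(C9H8O4) = 1/2 × 0.09569 = 0.04784 mol
mass of C9H8O4 = 0.04784 × 180.16 = 8.619 g

8.619 g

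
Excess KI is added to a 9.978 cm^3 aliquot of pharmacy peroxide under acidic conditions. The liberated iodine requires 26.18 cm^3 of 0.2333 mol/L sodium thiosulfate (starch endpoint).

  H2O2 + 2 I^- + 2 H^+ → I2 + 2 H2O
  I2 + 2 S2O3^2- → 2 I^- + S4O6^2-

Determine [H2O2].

n(S2O3^2-) = 0.02618 × 0.2333 = 6.108 × 10^-3 mol
n(I2) = n(S2O3^2-)/2 = 3.054 × 10^-3 mol
n(H2O2) in the aliquot = 3.054 × 10^-3 mol (1:1 ratio)
[H2O2] = 3.054 × 10^-3 / 0.009978 = 0.3061 mol/L

0.3061 mol/L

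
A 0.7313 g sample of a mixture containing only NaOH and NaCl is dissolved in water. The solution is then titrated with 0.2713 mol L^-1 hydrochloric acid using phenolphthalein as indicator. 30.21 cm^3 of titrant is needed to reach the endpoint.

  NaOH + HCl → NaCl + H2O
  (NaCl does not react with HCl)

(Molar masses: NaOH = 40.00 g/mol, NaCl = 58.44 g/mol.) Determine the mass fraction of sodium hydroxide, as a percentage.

44.83 %

n(HCl) = 0.03021 × 0.2713 = 8.196 × 10^-3 mol
Let x = n(NaOH), y = n(NaCl).
Titrant: 1x = 8.196 × 10^-3;  mass: 40.00x + 58.44y = 0.7313
Solving, x = 8.196 × 10^-3 mol, y = 6.904 × 10^-3 mol
mass of NaOH = 8.196 × 10^-3 × 40.00 = 0.3278 g
% NaOH = 0.3278 / 0.7313 × 100 = 44.83 %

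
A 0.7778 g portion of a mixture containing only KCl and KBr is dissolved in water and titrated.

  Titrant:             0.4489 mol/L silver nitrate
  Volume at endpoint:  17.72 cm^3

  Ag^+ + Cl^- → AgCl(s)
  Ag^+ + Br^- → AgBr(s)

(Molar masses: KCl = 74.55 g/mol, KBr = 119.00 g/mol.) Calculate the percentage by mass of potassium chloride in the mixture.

36.40 %

n(AgNO3) = 0.01772 × 0.4489 = 7.955 × 10^-3 mol
Let x = n(KCl), y = n(KBr).
Titrant: 1x + 1y = 7.955 × 10^-3;  mass: 74.55x + 119.00y = 0.7778
Solving, x = 3.797 × 10^-3 mol, y = 4.157 × 10^-3 mol
mass of KCl = 3.797 × 10^-3 × 74.55 = 0.2831 g
% KCl = 0.2831 / 0.7778 × 100 = 36.40 %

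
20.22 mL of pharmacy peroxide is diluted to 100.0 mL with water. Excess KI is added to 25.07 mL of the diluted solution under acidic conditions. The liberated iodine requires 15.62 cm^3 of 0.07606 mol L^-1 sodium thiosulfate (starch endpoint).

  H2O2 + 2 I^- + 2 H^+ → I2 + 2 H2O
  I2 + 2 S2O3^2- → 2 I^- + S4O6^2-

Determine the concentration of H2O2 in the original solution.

n(S2O3^2-) = 0.01562 × 0.07606 = 1.188 × 10^-3 mol
n(I2) = n(S2O3^2-)/2 = 5.940 × 10^-4 mol
n(H2O2) in the aliquot = 5.940 × 10^-4 mol (1:1 ratio)
[H2O2]_dilute = 5.940 × 10^-4 / 0.02507 = 0.02369 mol/L
[H2O2]_original = 0.02369 × 100.0/20.22 = 0.1172 mol/L

0.1172 mol/L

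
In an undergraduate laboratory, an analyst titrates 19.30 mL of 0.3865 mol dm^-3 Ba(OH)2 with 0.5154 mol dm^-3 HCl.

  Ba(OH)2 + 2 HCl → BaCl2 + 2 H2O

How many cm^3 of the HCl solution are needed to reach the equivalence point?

28.95 mL

n(Ba(OH)2) = 0.01930 L × 0.3865 mol/L = 7.459 × 10^-3 mol
From the 2:1 stoichiometry, n(HCl) = 2/1 × 7.459 × 10^-3 = 0.01492 mol
V(HCl) = 0.01492 mol / 0.5154 mol/L = 0.02895 L = 28.95 mL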